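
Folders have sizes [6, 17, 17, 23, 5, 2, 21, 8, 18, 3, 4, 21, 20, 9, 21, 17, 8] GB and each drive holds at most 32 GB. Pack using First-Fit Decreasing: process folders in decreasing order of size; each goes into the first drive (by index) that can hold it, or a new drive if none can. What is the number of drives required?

Sorted descending: 23, 21, 21, 21, 20, 18, 17, 17, 17, 9, 8, 8, 6, 5, 4, 3, 2.
23 GB → drive 1 (remaining 9 GB)
21 GB → drive 2 (remaining 11 GB)
21 GB → drive 3 (remaining 11 GB)
21 GB → drive 4 (remaining 11 GB)
20 GB → drive 5 (remaining 12 GB)
18 GB → drive 6 (remaining 14 GB)
17 GB → drive 7 (remaining 15 GB)
17 GB → drive 8 (remaining 15 GB)
17 GB → drive 9 (remaining 15 GB)
9 GB → drive 1 (remaining 0 GB)
8 GB → drive 2 (remaining 3 GB)
8 GB → drive 3 (remaining 3 GB)
6 GB → drive 4 (remaining 5 GB)
5 GB → drive 4 (remaining 0 GB)
4 GB → drive 5 (remaining 8 GB)
3 GB → drive 2 (remaining 0 GB)
2 GB → drive 3 (remaining 1 GB)

9 drives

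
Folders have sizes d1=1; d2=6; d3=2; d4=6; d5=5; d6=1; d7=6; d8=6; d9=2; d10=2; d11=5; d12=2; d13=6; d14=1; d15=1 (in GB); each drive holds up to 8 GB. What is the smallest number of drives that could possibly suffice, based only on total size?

Total size = 1 + 6 + 2 + 6 + 5 + 1 + 6 + 6 + 2 + 2 + 5 + 2 + 6 + 1 + 1 = 52 GB.
⌈52 / 8⌉ = 7.

7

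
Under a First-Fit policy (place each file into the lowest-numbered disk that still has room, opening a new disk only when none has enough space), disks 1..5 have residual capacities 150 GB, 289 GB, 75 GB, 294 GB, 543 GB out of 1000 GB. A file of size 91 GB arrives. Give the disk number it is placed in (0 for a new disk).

Disks with room: disk 1 (150 GB), disk 2 (289 GB), disk 4 (294 GB), disk 5 (543 GB).
The first with room is disk 1.

1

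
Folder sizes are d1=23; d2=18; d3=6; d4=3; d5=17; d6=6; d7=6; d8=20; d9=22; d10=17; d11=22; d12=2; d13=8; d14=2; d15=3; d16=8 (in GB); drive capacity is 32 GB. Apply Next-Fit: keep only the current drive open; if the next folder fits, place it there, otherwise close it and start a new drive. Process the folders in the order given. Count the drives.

Put d1 (23 GB) in drive 1; 9 GB remain.
Put d2 (18 GB) in drive 2; 14 GB remain.
Put d3 (6 GB) in drive 2; 8 GB remain.
Put d4 (3 GB) in drive 2; 5 GB remain.
Put d5 (17 GB) in drive 3; 15 GB remain.
Put d6 (6 GB) in drive 3; 9 GB remain.
Put d7 (6 GB) in drive 3; 3 GB remain.
Put d8 (20 GB) in drive 4; 12 GB remain.
Put d9 (22 GB) in drive 5; 10 GB remain.
Put d10 (17 GB) in drive 6; 15 GB remain.
Put d11 (22 GB) in drive 7; 10 GB remain.
Put d12 (2 GB) in drive 7; 8 GB remain.
Put d13 (8 GB) in drive 7; 0 GB remain.
Put d14 (2 GB) in drive 8; 30 GB remain.
Put d15 (3 GB) in drive 8; 27 GB remain.
Put d16 (8 GB) in drive 8; 19 GB remain.

8 drives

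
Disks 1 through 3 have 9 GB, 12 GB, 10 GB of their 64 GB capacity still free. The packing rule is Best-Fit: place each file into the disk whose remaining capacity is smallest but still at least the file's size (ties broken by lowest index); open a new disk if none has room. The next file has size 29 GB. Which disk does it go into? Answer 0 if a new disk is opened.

No disk has ≥ 29 GB free, so a new disk is opened.

0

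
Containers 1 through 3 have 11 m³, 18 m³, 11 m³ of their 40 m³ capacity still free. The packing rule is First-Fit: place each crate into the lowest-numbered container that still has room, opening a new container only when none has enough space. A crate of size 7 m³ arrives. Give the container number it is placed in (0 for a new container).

Containers with room: container 1 (11 m³), container 2 (18 m³), container 3 (11 m³).
The first with room is container 1.

1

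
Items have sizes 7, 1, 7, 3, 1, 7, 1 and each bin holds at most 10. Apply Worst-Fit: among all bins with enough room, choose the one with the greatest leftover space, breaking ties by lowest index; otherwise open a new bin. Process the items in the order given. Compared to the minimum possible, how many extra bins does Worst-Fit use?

0

Worst-Fit: [7,1,1] [7,3] [7,1] → 3 bins.
Total size 27; any packing needs at least ⌈27/10⌉ = 3 bins.
So 3 is already optimal.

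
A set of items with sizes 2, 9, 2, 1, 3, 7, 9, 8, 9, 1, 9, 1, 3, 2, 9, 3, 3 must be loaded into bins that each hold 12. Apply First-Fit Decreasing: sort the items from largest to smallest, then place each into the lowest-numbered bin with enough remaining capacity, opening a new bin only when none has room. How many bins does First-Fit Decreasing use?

Sorted descending: 9, 9, 9, 9, 9, 8, 7, 3, 3, 3, 3, 2, 2, 2, 1, 1, 1.
9 → bin 1 (remaining 3)
9 → bin 2 (remaining 3)
9 → bin 3 (remaining 3)
9 → bin 4 (remaining 3)
9 → bin 5 (remaining 3)
8 → bin 6 (remaining 4)
7 → bin 7 (remaining 5)
3 → bin 1 (remaining 0)
3 → bin 2 (remaining 0)
3 → bin 3 (remaining 0)
3 → bin 4 (remaining 0)
2 → bin 5 (remaining 1)
2 → bin 6 (remaining 2)
2 → bin 6 (remaining 0)
1 → bin 5 (remaining 0)
1 → bin 7 (remaining 4)
1 → bin 7 (remaining 3)
Final bins: [9,3] [9,3] [9,3] [9,3] [9,2,1] [8,2,2] [7,1,1].

7 bins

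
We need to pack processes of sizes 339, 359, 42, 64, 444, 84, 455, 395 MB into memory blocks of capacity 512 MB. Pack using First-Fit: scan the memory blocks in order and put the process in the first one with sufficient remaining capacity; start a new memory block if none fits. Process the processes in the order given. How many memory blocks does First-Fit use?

5 memory blocks

339 MB → memory block 1 (remaining 173 MB)
359 MB → memory block 2 (remaining 153 MB)
42 MB → memory block 1 (remaining 131 MB)
64 MB → memory block 1 (remaining 67 MB)
444 MB → memory block 3 (remaining 68 MB)
84 MB → memory block 2 (remaining 69 MB)
455 MB → memory block 4 (remaining 57 MB)
395 MB → memory block 5 (remaining 117 MB)
Final memory blocks: [339,42,64] [359,84] [444] [455] [395].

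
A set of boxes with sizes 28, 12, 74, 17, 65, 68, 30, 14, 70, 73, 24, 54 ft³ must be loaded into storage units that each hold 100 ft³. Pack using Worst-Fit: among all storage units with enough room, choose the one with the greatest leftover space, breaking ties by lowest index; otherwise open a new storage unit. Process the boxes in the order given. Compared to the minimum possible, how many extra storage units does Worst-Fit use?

Worst-Fit: [28,12,17,30] [74] [65,14] [68,24] [70] [73] [54] → 7 storage units.
Total size 529 ft³; any packing needs at least ⌈529/100⌉ = 6 storage units.
An optimal packing achieves that bound: [74,24] [73,17] [70,30] [68,28] [65,14,12] [54] → 6 storage units.
Excess: 7 − 6 = 1.

1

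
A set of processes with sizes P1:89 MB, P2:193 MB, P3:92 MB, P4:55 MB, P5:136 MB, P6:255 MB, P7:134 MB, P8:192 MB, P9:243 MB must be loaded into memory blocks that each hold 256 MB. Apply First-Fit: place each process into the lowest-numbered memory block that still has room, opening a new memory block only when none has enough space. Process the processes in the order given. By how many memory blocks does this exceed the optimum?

1

First-Fit: [89,92,55] [193] [136] [255] [134] [192] [243] → 7 memory blocks.
Total size 1389 MB; any packing needs at least ⌈1389/256⌉ = 6 memory blocks.
An optimal packing achieves that bound: [255] [243] [193,55] [192] [136,92] [134,89] → 6 memory blocks.
Excess: 7 − 6 = 1.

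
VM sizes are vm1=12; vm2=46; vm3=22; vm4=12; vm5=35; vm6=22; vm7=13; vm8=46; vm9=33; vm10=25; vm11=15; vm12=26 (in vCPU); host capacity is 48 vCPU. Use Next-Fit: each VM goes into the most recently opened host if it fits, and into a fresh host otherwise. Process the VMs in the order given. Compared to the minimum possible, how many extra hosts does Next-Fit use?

Next-Fit: [12] [46] [22,12] [35] [22,13] [46] [33] [25,15] [26] → 9 hosts.
Total size 307 vCPU; any packing needs at least ⌈307/48⌉ = 7 hosts.
An optimal packing achieves that bound: [46] [46] [35,13] [33,15] [26,22] [25,22] [12,12] → 7 hosts.
Excess: 9 − 7 = 2.

2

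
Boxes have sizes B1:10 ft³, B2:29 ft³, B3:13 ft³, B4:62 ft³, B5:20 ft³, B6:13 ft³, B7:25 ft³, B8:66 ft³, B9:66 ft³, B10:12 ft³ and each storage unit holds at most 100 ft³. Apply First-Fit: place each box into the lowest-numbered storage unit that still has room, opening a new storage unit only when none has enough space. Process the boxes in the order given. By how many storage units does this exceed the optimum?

First-Fit: [10,29,13,20,13,12] [62,25] [66] [66] → 4 storage units.
Total size 316 ft³; any packing needs at least ⌈316/100⌉ = 4 storage units.
So 4 is already optimal.

0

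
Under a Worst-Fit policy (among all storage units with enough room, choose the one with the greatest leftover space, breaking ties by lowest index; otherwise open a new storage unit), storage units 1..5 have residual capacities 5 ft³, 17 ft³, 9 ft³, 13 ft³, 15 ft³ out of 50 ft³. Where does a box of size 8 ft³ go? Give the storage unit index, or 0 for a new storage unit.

2

Storage units with room: storage unit 2 (17 ft³), storage unit 3 (9 ft³), storage unit 4 (13 ft³), storage unit 5 (15 ft³).
Most room is storage unit 2 with 17 ft³ free.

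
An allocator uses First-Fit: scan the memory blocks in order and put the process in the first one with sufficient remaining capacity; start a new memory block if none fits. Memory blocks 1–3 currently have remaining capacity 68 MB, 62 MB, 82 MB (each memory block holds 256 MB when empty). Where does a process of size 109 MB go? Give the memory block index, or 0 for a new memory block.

No memory block has ≥ 109 MB free, so a new memory block is opened.

0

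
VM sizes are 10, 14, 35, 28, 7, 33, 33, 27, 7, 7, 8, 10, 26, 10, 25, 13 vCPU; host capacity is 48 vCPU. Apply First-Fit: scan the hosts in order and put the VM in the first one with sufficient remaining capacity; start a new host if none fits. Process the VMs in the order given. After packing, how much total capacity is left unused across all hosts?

10 vCPU → host 1 (remaining 38 vCPU)
14 vCPU → host 1 (remaining 24 vCPU)
35 vCPU → host 2 (remaining 13 vCPU)
28 vCPU → host 3 (remaining 20 vCPU)
7 vCPU → host 1 (remaining 17 vCPU)
33 vCPU → host 4 (remaining 15 vCPU)
33 vCPU → host 5 (remaining 15 vCPU)
27 vCPU → host 6 (remaining 21 vCPU)
7 vCPU → host 1 (remaining 10 vCPU)
7 vCPU → host 1 (remaining 3 vCPU)
8 vCPU → host 2 (remaining 5 vCPU)
10 vCPU → host 3 (remaining 10 vCPU)
26 vCPU → host 7 (remaining 22 vCPU)
10 vCPU → host 3 (remaining 0 vCPU)
25 vCPU → host 8 (remaining 23 vCPU)
13 vCPU → host 4 (remaining 2 vCPU)
8 hosts × 48 vCPU = 384 vCPU; used 293 vCPU; unused 91 vCPU.

91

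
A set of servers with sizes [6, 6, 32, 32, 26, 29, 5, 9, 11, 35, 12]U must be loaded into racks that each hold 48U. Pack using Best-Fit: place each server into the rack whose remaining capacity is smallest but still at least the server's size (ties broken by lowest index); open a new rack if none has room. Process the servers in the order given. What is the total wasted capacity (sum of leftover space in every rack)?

rack 1: place 6U, 42U left
rack 1: place 6U, 36U left
rack 1: place 32U, 4U left
rack 2: place 32U, 16U left
rack 3: place 26U, 22U left
rack 4: place 29U, 19U left
rack 2: place 5U, 11U left
rack 2: place 9U, 2U left
rack 4: place 11U, 8U left
rack 5: place 35U, 13U left
rack 5: place 12U, 1U left
5 racks × 48U = 240U; used 203U; unused 37U.

37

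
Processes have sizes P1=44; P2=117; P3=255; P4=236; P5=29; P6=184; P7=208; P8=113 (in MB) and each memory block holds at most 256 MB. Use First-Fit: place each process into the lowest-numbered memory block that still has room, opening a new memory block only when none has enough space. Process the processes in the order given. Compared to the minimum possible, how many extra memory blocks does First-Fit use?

1

First-Fit: [44,117,29] [255] [236] [184] [208] [113] → 6 memory blocks.
Total size 1186 MB; any packing needs at least ⌈1186/256⌉ = 5 memory blocks.
An optimal packing achieves that bound: [255] [236] [208,44] [184,29] [117,113] → 5 memory blocks.
Excess: 6 − 5 = 1.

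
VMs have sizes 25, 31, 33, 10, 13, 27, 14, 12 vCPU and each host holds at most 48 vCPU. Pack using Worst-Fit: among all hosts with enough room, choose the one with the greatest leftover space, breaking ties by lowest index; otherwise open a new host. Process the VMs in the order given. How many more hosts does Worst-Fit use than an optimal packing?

0

Worst-Fit: [25,10] [31,13] [33,12] [27,14] → 4 hosts.
Total size 165 vCPU; any packing needs at least ⌈165/48⌉ = 4 hosts.
So 4 is already optimal.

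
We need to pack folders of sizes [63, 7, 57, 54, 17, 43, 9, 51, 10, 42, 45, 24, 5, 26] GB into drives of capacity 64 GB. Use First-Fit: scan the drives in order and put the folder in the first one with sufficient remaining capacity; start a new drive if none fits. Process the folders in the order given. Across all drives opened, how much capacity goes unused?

drive 1: place 63 GB, 1 GB left
drive 2: place 7 GB, 57 GB left
drive 2: place 57 GB, 0 GB left
drive 3: place 54 GB, 10 GB left
drive 4: place 17 GB, 47 GB left
drive 4: place 43 GB, 4 GB left
drive 3: place 9 GB, 1 GB left
drive 5: place 51 GB, 13 GB left
drive 5: place 10 GB, 3 GB left
drive 6: place 42 GB, 22 GB left
drive 7: place 45 GB, 19 GB left
drive 8: place 24 GB, 40 GB left
drive 6: place 5 GB, 17 GB left
drive 8: place 26 GB, 14 GB left
8 drives × 64 GB = 512 GB; used 453 GB; unused 59 GB.

59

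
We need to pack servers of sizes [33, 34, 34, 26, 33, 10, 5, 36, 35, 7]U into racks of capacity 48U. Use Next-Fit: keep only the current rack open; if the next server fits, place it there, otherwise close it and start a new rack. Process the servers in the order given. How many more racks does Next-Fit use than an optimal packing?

Next-Fit: [33] [34] [34] [26] [33,10,5] [36] [35,7] → 7 racks.
7 servers exceed 24U (half the capacity), and no two of those can share a rack, so at least 7 racks are needed.
So 7 is already optimal.

0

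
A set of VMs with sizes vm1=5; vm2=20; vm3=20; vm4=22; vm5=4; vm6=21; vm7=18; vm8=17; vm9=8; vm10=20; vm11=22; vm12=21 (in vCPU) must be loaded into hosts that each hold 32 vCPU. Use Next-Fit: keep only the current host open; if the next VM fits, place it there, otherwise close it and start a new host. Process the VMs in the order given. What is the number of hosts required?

9 hosts

Put vm1 (5 vCPU) in host 1; 27 vCPU remain.
Put vm2 (20 vCPU) in host 1; 7 vCPU remain.
Put vm3 (20 vCPU) in host 2; 12 vCPU remain.
Put vm4 (22 vCPU) in host 3; 10 vCPU remain.
Put vm5 (4 vCPU) in host 3; 6 vCPU remain.
Put vm6 (21 vCPU) in host 4; 11 vCPU remain.
Put vm7 (18 vCPU) in host 5; 14 vCPU remain.
Put vm8 (17 vCPU) in host 6; 15 vCPU remain.
Put vm9 (8 vCPU) in host 6; 7 vCPU remain.
Put vm10 (20 vCPU) in host 7; 12 vCPU remain.
Put vm11 (22 vCPU) in host 8; 10 vCPU remain.
Put vm12 (21 vCPU) in host 9; 11 vCPU remain.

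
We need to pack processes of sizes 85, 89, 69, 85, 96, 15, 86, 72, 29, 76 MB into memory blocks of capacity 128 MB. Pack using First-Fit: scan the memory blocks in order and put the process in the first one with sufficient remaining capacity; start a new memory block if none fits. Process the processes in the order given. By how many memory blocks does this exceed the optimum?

First-Fit: [85,15] [89,29] [69] [85] [96] [86] [72] [76] → 8 memory blocks.
8 processes exceed 64 MB (half the capacity), and no two of those can share a memory block, so at least 8 memory blocks are needed.
So 8 is already optimal.

0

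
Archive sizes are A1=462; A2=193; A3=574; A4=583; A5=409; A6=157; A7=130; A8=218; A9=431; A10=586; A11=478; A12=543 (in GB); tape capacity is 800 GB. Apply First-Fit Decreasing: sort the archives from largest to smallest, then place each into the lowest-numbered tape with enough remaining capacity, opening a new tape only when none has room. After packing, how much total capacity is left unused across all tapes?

1636

Sorted descending: 586, 583, 574, 543, 478, 462, 431, 409, 218, 193, 157, 130.
tape 1: place 586 GB, 214 GB left
tape 2: place 583 GB, 217 GB left
tape 3: place 574 GB, 226 GB left
tape 4: place 543 GB, 257 GB left
tape 5: place 478 GB, 322 GB left
tape 6: place 462 GB, 338 GB left
tape 7: place 431 GB, 369 GB left
tape 8: place 409 GB, 391 GB left
tape 3: place 218 GB, 8 GB left
tape 1: place 193 GB, 21 GB left
tape 2: place 157 GB, 60 GB left
tape 4: place 130 GB, 127 GB left
8 tapes × 800 GB = 6400 GB; used 4764 GB; unused 1636 GB.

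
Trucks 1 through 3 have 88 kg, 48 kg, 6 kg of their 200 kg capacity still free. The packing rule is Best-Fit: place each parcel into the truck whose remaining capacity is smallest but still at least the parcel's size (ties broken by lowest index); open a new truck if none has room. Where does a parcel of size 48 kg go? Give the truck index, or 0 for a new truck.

2

Trucks with room: truck 1 (88 kg), truck 2 (48 kg).
Tightest fit is truck 2 with 48 kg free.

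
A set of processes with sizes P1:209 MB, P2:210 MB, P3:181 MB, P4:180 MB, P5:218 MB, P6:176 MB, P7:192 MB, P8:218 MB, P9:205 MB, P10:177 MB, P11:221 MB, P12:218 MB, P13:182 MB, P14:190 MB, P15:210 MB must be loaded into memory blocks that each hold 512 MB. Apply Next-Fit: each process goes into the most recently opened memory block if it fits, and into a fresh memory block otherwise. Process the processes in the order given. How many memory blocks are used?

8

P1 (209 MB) → memory block 1 (remaining 303 MB)
P2 (210 MB) → memory block 1 (remaining 93 MB)
P3 (181 MB) → memory block 2 (remaining 331 MB)
P4 (180 MB) → memory block 2 (remaining 151 MB)
P5 (218 MB) → memory block 3 (remaining 294 MB)
P6 (176 MB) → memory block 3 (remaining 118 MB)
P7 (192 MB) → memory block 4 (remaining 320 MB)
P8 (218 MB) → memory block 4 (remaining 102 MB)
P9 (205 MB) → memory block 5 (remaining 307 MB)
P10 (177 MB) → memory block 5 (remaining 130 MB)
P11 (221 MB) → memory block 6 (remaining 291 MB)
P12 (218 MB) → memory block 6 (remaining 73 MB)
P13 (182 MB) → memory block 7 (remaining 330 MB)
P14 (190 MB) → memory block 7 (remaining 140 MB)
P15 (210 MB) → memory block 8 (remaining 302 MB)
Final memory blocks: [209,210] [181,180] [218,176] [192,218] [205,177] [221,218] [182,190] [210].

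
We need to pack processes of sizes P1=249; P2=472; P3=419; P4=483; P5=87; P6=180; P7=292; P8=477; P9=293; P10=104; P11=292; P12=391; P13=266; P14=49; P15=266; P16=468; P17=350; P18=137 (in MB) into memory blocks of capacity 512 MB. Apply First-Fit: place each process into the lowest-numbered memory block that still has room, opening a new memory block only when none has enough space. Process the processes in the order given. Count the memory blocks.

13 memory blocks

P1 (249 MB) → memory block 1 (remaining 263 MB)
P2 (472 MB) → memory block 2 (remaining 40 MB)
P3 (419 MB) → memory block 3 (remaining 93 MB)
P4 (483 MB) → memory block 4 (remaining 29 MB)
P5 (87 MB) → memory block 1 (remaining 176 MB)
P6 (180 MB) → memory block 5 (remaining 332 MB)
P7 (292 MB) → memory block 5 (remaining 40 MB)
P8 (477 MB) → memory block 6 (remaining 35 MB)
P9 (293 MB) → memory block 7 (remaining 219 MB)
P10 (104 MB) → memory block 1 (remaining 72 MB)
P11 (292 MB) → memory block 8 (remaining 220 MB)
P12 (391 MB) → memory block 9 (remaining 121 MB)
P13 (266 MB) → memory block 10 (remaining 246 MB)
P14 (49 MB) → memory block 1 (remaining 23 MB)
P15 (266 MB) → memory block 11 (remaining 246 MB)
P16 (468 MB) → memory block 12 (remaining 44 MB)
P17 (350 MB) → memory block 13 (remaining 162 MB)
P18 (137 MB) → memory block 7 (remaining 82 MB)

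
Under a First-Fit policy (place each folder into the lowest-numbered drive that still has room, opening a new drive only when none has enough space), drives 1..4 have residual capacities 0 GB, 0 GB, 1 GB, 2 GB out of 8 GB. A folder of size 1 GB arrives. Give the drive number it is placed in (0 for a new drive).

3

Drives with room: drive 3 (1 GB), drive 4 (2 GB).
The first with room is drive 3.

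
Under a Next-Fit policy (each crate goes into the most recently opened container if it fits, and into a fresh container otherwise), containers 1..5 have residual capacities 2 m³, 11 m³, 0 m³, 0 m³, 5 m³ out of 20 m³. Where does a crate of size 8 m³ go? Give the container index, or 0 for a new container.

Next-Fit only looks at container 5, which has 5 m³ free.
8 m³ does not fit, so a new container is opened.

0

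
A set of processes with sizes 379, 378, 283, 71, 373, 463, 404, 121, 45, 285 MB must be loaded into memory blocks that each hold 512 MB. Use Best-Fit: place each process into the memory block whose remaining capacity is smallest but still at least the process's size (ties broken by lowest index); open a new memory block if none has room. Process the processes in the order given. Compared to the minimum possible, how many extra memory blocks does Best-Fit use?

0

Best-Fit: [379,71] [378,121] [283] [373] [463,45] [404] [285] → 7 memory blocks.
7 processes exceed 256 MB (half the capacity), and no two of those can share a memory block, so at least 7 memory blocks are needed.
So 7 is already optimal.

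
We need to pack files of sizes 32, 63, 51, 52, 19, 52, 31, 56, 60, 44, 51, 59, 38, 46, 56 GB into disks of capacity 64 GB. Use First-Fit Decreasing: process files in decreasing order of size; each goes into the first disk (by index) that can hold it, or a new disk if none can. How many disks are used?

13 disks

Sorted descending: 63, 60, 59, 56, 56, 52, 52, 51, 51, 46, 44, 38, 32, 31, 19.
disk 1: place 63 GB, 1 GB left
disk 2: place 60 GB, 4 GB left
disk 3: place 59 GB, 5 GB left
disk 4: place 56 GB, 8 GB left
disk 5: place 56 GB, 8 GB left
disk 6: place 52 GB, 12 GB left
disk 7: place 52 GB, 12 GB left
disk 8: place 51 GB, 13 GB left
disk 9: place 51 GB, 13 GB left
disk 10: place 46 GB, 18 GB left
disk 11: place 44 GB, 20 GB left
disk 12: place 38 GB, 26 GB left
disk 13: place 32 GB, 32 GB left
disk 13: place 31 GB, 1 GB left
disk 11: place 19 GB, 1 GB left
Final disks: [63] [60] [59] [56] [56] [52] [52] [51] [51] [46] [44,19] [38] [32,31].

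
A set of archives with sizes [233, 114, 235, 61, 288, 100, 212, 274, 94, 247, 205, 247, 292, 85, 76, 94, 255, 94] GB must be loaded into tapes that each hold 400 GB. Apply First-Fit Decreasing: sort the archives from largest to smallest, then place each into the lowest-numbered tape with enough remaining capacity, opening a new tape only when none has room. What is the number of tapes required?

10

Sorted descending: 292, 288, 274, 255, 247, 247, 235, 233, 212, 205, 114, 100, 94, 94, 94, 85, 76, 61.
tape 1: place 292 GB, 108 GB left
tape 2: place 288 GB, 112 GB left
tape 3: place 274 GB, 126 GB left
tape 4: place 255 GB, 145 GB left
tape 5: place 247 GB, 153 GB left
tape 6: place 247 GB, 153 GB left
tape 7: place 235 GB, 165 GB left
tape 8: place 233 GB, 167 GB left
tape 9: place 212 GB, 188 GB left
tape 10: place 205 GB, 195 GB left
tape 3: place 114 GB, 12 GB left
tape 1: place 100 GB, 8 GB left
tape 2: place 94 GB, 18 GB left
tape 4: place 94 GB, 51 GB left
tape 5: place 94 GB, 59 GB left
tape 6: place 85 GB, 68 GB left
tape 7: place 76 GB, 89 GB left
tape 6: place 61 GB, 7 GB left
Final tapes: [292,100] [288,94] [274,114] [255,94] [247,94] [247,85,61] [235,76] [233] [212] [205].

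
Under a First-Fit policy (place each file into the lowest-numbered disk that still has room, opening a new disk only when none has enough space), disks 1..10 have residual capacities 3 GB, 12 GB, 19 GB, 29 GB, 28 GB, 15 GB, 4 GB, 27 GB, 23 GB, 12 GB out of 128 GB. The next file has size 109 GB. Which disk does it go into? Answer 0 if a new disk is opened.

0

No disk has ≥ 109 GB free, so a new disk is opened.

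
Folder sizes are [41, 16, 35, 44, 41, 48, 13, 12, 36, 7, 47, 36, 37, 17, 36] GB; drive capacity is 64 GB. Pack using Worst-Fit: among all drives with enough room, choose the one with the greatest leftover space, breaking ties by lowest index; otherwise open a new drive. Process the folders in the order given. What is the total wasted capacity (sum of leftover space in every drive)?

174

drive 1: place 41 GB, 23 GB left
drive 1: place 16 GB, 7 GB left
drive 2: place 35 GB, 29 GB left
drive 3: place 44 GB, 20 GB left
drive 4: place 41 GB, 23 GB left
drive 5: place 48 GB, 16 GB left
drive 2: place 13 GB, 16 GB left
drive 4: place 12 GB, 11 GB left
drive 6: place 36 GB, 28 GB left
drive 6: place 7 GB, 21 GB left
drive 7: place 47 GB, 17 GB left
drive 8: place 36 GB, 28 GB left
drive 9: place 37 GB, 27 GB left
drive 8: place 17 GB, 11 GB left
drive 10: place 36 GB, 28 GB left
10 drives × 64 GB = 640 GB; used 466 GB; unused 174 GB.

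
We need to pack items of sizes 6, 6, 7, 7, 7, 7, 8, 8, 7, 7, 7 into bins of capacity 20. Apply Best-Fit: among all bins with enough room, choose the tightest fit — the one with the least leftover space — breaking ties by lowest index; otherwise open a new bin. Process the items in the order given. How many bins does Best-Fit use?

Put 6 in bin 1; 14 remain.
Put 6 in bin 1; 8 remain.
Put 7 in bin 1; 1 remain.
Put 7 in bin 2; 13 remain.
Put 7 in bin 2; 6 remain.
Put 7 in bin 3; 13 remain.
Put 8 in bin 3; 5 remain.
Put 8 in bin 4; 12 remain.
Put 7 in bin 4; 5 remain.
Put 7 in bin 5; 13 remain.
Put 7 in bin 5; 6 remain.
Final bins: [6,6,7] [7,7] [7,8] [8,7] [7,7].

5 bins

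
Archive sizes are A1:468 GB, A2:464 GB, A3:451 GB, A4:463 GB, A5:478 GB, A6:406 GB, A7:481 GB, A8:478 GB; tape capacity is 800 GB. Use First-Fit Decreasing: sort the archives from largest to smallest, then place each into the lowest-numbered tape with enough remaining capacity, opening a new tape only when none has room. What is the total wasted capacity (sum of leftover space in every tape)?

2711

Sorted descending: 481, 478, 478, 468, 464, 463, 451, 406.
tape 1: place 481 GB, 319 GB left
tape 2: place 478 GB, 322 GB left
tape 3: place 478 GB, 322 GB left
tape 4: place 468 GB, 332 GB left
tape 5: place 464 GB, 336 GB left
tape 6: place 463 GB, 337 GB left
tape 7: place 451 GB, 349 GB left
tape 8: place 406 GB, 394 GB left
8 tapes × 800 GB = 6400 GB; used 3689 GB; unused 2711 GB.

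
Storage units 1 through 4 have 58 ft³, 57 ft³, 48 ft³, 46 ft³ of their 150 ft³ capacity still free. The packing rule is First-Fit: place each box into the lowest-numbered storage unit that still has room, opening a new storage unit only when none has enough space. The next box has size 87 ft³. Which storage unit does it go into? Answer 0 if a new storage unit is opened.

0

No storage unit has ≥ 87 ft³ free, so a new storage unit is opened.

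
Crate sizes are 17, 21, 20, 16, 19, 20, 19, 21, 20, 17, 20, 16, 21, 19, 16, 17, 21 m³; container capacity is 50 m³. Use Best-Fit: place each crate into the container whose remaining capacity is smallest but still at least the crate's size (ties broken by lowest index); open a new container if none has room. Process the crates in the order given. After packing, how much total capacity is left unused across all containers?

130

17 m³ → container 1 (remaining 33 m³)
21 m³ → container 1 (remaining 12 m³)
20 m³ → container 2 (remaining 30 m³)
16 m³ → container 2 (remaining 14 m³)
19 m³ → container 3 (remaining 31 m³)
20 m³ → container 3 (remaining 11 m³)
19 m³ → container 4 (remaining 31 m³)
21 m³ → container 4 (remaining 10 m³)
20 m³ → container 5 (remaining 30 m³)
17 m³ → container 5 (remaining 13 m³)
20 m³ → container 6 (remaining 30 m³)
16 m³ → container 6 (remaining 14 m³)
21 m³ → container 7 (remaining 29 m³)
19 m³ → container 7 (remaining 10 m³)
16 m³ → container 8 (remaining 34 m³)
17 m³ → container 8 (remaining 17 m³)
21 m³ → container 9 (remaining 29 m³)
9 containers × 50 m³ = 450 m³; used 320 m³; unused 130 m³.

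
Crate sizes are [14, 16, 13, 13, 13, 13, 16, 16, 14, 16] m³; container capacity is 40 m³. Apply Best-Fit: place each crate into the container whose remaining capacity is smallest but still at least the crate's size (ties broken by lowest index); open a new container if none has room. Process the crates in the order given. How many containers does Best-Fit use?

5

Put 14 m³ in container 1; 26 m³ remain.
Put 16 m³ in container 1; 10 m³ remain.
Put 13 m³ in container 2; 27 m³ remain.
Put 13 m³ in container 2; 14 m³ remain.
Put 13 m³ in container 2; 1 m³ remain.
Put 13 m³ in container 3; 27 m³ remain.
Put 16 m³ in container 3; 11 m³ remain.
Put 16 m³ in container 4; 24 m³ remain.
Put 14 m³ in container 4; 10 m³ remain.
Put 16 m³ in container 5; 24 m³ remain.
Final containers: [14,16] [13,13,13] [13,16] [16,14] [16].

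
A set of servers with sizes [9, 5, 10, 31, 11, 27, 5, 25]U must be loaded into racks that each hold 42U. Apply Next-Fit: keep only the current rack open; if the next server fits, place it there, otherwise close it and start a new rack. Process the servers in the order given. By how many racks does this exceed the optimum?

Next-Fit: [9,5,10] [31,11] [27,5] [25] → 4 racks.
Total size 123U; any packing needs at least ⌈123/42⌉ = 3 racks.
An optimal packing achieves that bound: [31,11] [27,10,5] [25,9,5] → 3 racks.
Excess: 4 − 3 = 1.

1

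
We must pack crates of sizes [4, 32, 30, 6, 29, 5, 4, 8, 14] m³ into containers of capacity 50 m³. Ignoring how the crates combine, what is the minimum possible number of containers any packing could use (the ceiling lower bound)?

3 containers

Total size = 4 + 32 + 30 + 6 + 29 + 5 + 4 + 8 + 14 = 132 m³.
⌈132 / 50⌉ = 3.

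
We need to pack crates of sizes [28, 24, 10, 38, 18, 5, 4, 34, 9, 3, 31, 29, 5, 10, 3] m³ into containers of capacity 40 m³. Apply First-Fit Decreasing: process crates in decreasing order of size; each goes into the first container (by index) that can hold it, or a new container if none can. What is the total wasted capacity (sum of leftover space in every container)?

Sorted descending: 38, 34, 31, 29, 28, 24, 18, 10, 10, 9, 5, 5, 4, 3, 3.
Put 38 m³ in container 1; 2 m³ remain.
Put 34 m³ in container 2; 6 m³ remain.
Put 31 m³ in container 3; 9 m³ remain.
Put 29 m³ in container 4; 11 m³ remain.
Put 28 m³ in container 5; 12 m³ remain.
Put 24 m³ in container 6; 16 m³ remain.
Put 18 m³ in container 7; 22 m³ remain.
Put 10 m³ in container 4; 1 m³ remain.
Put 10 m³ in container 5; 2 m³ remain.
Put 9 m³ in container 3; 0 m³ remain.
Put 5 m³ in container 2; 1 m³ remain.
Put 5 m³ in container 6; 11 m³ remain.
Put 4 m³ in container 6; 7 m³ remain.
Put 3 m³ in container 6; 4 m³ remain.
Put 3 m³ in container 6; 1 m³ remain.
7 containers × 40 m³ = 280 m³; used 251 m³; unused 29 m³.

29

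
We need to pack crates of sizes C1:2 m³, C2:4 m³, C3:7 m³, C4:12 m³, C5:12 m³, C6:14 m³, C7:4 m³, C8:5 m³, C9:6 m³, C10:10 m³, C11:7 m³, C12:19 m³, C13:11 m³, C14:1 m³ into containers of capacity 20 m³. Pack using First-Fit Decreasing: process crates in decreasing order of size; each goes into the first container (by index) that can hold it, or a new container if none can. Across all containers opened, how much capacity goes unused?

Sorted descending: 19, 14, 12, 12, 11, 10, 7, 7, 6, 5, 4, 4, 2, 1.
Put 19 m³ in container 1; 1 m³ remain.
Put 14 m³ in container 2; 6 m³ remain.
Put 12 m³ in container 3; 8 m³ remain.
Put 12 m³ in container 4; 8 m³ remain.
Put 11 m³ in container 5; 9 m³ remain.
Put 10 m³ in container 6; 10 m³ remain.
Put 7 m³ in container 3; 1 m³ remain.
Put 7 m³ in container 4; 1 m³ remain.
Put 6 m³ in container 2; 0 m³ remain.
Put 5 m³ in container 5; 4 m³ remain.
Put 4 m³ in container 5; 0 m³ remain.
Put 4 m³ in container 6; 6 m³ remain.
Put 2 m³ in container 6; 4 m³ remain.
Put 1 m³ in container 1; 0 m³ remain.
6 containers × 20 m³ = 120 m³; used 114 m³; unused 6 m³.

6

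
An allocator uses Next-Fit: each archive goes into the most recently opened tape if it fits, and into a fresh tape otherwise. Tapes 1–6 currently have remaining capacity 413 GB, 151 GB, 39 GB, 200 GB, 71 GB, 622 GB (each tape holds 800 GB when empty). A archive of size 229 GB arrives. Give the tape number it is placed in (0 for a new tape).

6

Next-Fit only looks at tape 6, which has 622 GB free.
229 GB fits there.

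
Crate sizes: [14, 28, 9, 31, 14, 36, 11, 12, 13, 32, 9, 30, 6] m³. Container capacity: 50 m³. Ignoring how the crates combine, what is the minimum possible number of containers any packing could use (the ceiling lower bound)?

5 containers

Total size = 14 + 28 + 9 + 31 + 14 + 36 + 11 + 12 + 13 + 32 + 9 + 30 + 6 = 245 m³.
⌈245 / 50⌉ = 5.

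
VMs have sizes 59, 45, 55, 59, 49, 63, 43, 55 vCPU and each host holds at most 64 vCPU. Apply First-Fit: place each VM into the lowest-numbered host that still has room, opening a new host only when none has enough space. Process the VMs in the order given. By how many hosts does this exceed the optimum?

First-Fit: [59] [45] [55] [59] [49] [63] [43] [55] → 8 hosts.
8 VMs exceed 32 vCPU (half the capacity), and no two of those can share a host, so at least 8 hosts are needed.
So 8 is already optimal.

0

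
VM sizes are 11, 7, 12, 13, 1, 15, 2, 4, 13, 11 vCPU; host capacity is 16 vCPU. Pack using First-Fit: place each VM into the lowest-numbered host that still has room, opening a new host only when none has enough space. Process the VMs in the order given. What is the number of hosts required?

11 vCPU → host 1 (remaining 5 vCPU)
7 vCPU → host 2 (remaining 9 vCPU)
12 vCPU → host 3 (remaining 4 vCPU)
13 vCPU → host 4 (remaining 3 vCPU)
1 vCPU → host 1 (remaining 4 vCPU)
15 vCPU → host 5 (remaining 1 vCPU)
2 vCPU → host 1 (remaining 2 vCPU)
4 vCPU → host 2 (remaining 5 vCPU)
13 vCPU → host 6 (remaining 3 vCPU)
11 vCPU → host 7 (remaining 5 vCPU)
Final hosts: [11,1,2] [7,4] [12] [13] [15] [13] [11].

7 hosts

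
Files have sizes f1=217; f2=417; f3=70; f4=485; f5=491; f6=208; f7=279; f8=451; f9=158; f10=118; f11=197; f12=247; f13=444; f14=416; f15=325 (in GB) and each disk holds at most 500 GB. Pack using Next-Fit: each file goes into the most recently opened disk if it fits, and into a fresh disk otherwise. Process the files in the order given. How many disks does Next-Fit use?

11 disks

Put f1 (217 GB) in disk 1; 283 GB remain.
Put f2 (417 GB) in disk 2; 83 GB remain.
Put f3 (70 GB) in disk 2; 13 GB remain.
Put f4 (485 GB) in disk 3; 15 GB remain.
Put f5 (491 GB) in disk 4; 9 GB remain.
Put f6 (208 GB) in disk 5; 292 GB remain.
Put f7 (279 GB) in disk 5; 13 GB remain.
Put f8 (451 GB) in disk 6; 49 GB remain.
Put f9 (158 GB) in disk 7; 342 GB remain.
Put f10 (118 GB) in disk 7; 224 GB remain.
Put f11 (197 GB) in disk 7; 27 GB remain.
Put f12 (247 GB) in disk 8; 253 GB remain.
Put f13 (444 GB) in disk 9; 56 GB remain.
Put f14 (416 GB) in disk 10; 84 GB remain.
Put f15 (325 GB) in disk 11; 175 GB remain.
Final disks: [217] [417,70] [485] [491] [208,279] [451] [158,118,197] [247] [444] [416] [325].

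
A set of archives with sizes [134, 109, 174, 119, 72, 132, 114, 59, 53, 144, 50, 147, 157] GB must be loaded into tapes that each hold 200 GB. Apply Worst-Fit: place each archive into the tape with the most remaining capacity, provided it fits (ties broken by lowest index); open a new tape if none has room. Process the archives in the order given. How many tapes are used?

9

tape 1: place 134 GB, 66 GB left
tape 2: place 109 GB, 91 GB left
tape 3: place 174 GB, 26 GB left
tape 4: place 119 GB, 81 GB left
tape 2: place 72 GB, 19 GB left
tape 5: place 132 GB, 68 GB left
tape 6: place 114 GB, 86 GB left
tape 6: place 59 GB, 27 GB left
tape 4: place 53 GB, 28 GB left
tape 7: place 144 GB, 56 GB left
tape 5: place 50 GB, 18 GB left
tape 8: place 147 GB, 53 GB left
tape 9: place 157 GB, 43 GB left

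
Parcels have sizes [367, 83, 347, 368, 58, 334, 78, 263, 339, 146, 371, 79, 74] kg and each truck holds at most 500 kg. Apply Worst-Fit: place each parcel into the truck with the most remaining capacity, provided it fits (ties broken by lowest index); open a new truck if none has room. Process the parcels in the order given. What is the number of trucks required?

367 kg → truck 1 (remaining 133 kg)
83 kg → truck 1 (remaining 50 kg)
347 kg → truck 2 (remaining 153 kg)
368 kg → truck 3 (remaining 132 kg)
58 kg → truck 2 (remaining 95 kg)
334 kg → truck 4 (remaining 166 kg)
78 kg → truck 4 (remaining 88 kg)
263 kg → truck 5 (remaining 237 kg)
339 kg → truck 6 (remaining 161 kg)
146 kg → truck 5 (remaining 91 kg)
371 kg → truck 7 (remaining 129 kg)
79 kg → truck 6 (remaining 82 kg)
74 kg → truck 3 (remaining 58 kg)

7 trucks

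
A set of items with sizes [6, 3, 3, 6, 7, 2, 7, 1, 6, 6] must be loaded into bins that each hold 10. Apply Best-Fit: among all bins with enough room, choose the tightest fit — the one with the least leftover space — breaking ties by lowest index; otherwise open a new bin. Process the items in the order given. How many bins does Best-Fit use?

6 bins

bin 1: place 6, 4 left
bin 1: place 3, 1 left
bin 2: place 3, 7 left
bin 2: place 6, 1 left
bin 3: place 7, 3 left
bin 3: place 2, 1 left
bin 4: place 7, 3 left
bin 1: place 1, 0 left
bin 5: place 6, 4 left
bin 6: place 6, 4 left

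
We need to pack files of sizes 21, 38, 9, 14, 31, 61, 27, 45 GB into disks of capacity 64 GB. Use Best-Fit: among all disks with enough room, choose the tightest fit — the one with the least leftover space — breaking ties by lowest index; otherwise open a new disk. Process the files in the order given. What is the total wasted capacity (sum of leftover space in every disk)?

21 GB → disk 1 (remaining 43 GB)
38 GB → disk 1 (remaining 5 GB)
9 GB → disk 2 (remaining 55 GB)
14 GB → disk 2 (remaining 41 GB)
31 GB → disk 2 (remaining 10 GB)
61 GB → disk 3 (remaining 3 GB)
27 GB → disk 4 (remaining 37 GB)
45 GB → disk 5 (remaining 19 GB)
5 disks × 64 GB = 320 GB; used 246 GB; unused 74 GB.

74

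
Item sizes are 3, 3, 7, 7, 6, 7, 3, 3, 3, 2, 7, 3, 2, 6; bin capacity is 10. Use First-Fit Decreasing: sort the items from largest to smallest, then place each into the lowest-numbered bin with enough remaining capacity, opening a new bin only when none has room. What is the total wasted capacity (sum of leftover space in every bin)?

Sorted descending: 7, 7, 7, 7, 6, 6, 3, 3, 3, 3, 3, 3, 2, 2.
7 → bin 1 (remaining 3)
7 → bin 2 (remaining 3)
7 → bin 3 (remaining 3)
7 → bin 4 (remaining 3)
6 → bin 5 (remaining 4)
6 → bin 6 (remaining 4)
3 → bin 1 (remaining 0)
3 → bin 2 (remaining 0)
3 → bin 3 (remaining 0)
3 → bin 4 (remaining 0)
3 → bin 5 (remaining 1)
3 → bin 6 (remaining 1)
2 → bin 7 (remaining 8)
2 → bin 7 (remaining 6)
7 bins × 10 = 70; used 62; unused 8.

8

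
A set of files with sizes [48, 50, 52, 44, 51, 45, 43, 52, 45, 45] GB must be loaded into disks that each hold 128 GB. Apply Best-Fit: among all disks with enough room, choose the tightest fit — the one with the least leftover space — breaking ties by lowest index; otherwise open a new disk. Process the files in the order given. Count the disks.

disk 1: place 48 GB, 80 GB left
disk 1: place 50 GB, 30 GB left
disk 2: place 52 GB, 76 GB left
disk 2: place 44 GB, 32 GB left
disk 3: place 51 GB, 77 GB left
disk 3: place 45 GB, 32 GB left
disk 4: place 43 GB, 85 GB left
disk 4: place 52 GB, 33 GB left
disk 5: place 45 GB, 83 GB left
disk 5: place 45 GB, 38 GB left
Final disks: [48,50] [52,44] [51,45] [43,52] [45,45].

5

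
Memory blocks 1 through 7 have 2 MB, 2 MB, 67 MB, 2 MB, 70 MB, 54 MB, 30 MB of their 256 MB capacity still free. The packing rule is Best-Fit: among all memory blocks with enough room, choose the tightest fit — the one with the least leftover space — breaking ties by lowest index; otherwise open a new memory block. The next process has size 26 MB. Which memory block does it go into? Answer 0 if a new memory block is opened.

Memory blocks with room: memory block 3 (67 MB), memory block 5 (70 MB), memory block 6 (54 MB), memory block 7 (30 MB).
Tightest fit is memory block 7 with 30 MB free.

7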